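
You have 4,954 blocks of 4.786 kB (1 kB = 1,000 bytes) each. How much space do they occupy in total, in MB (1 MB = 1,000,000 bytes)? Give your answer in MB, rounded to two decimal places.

23.71 MB

Total = 4,954 × 4.786 kB = 23709.844 kB
= 23709.844 × 1,000 bytes = 23,709,844 bytes
1 MB = 1,000,000 bytes
23,709,844 / 1,000,000 = 23.71 MB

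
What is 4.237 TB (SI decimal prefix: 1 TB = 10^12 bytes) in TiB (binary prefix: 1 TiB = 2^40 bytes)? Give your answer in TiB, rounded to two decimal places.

4.237 TB × 1,000,000,000,000 bytes/TB = 4,237,000,000,000 bytes
1 TiB = 2^40 bytes = 1,099,511,627,776 bytes
4,237,000,000,000 / 1,099,511,627,776 = 3.85 TiB

3.85 TiB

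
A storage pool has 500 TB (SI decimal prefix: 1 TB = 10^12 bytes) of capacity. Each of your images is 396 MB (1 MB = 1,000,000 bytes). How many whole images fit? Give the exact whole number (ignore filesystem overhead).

Capacity: 500 TB = 500,000,000,000,000 bytes
Per item: 396 MB = 396,000,000 bytes
⌊500,000,000,000,000 / 396,000,000⌋ = 1,262,626

1,262,626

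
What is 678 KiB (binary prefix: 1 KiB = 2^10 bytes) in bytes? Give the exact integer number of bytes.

678 × 1,024 = 694,272 bytes  (1 KiB = 2^10 bytes)

694,272 bytes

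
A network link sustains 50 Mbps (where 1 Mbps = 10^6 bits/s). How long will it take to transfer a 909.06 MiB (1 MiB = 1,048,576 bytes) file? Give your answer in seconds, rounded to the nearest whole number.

909.06 MiB = 953,218,498.56 bytes = 7,625,747,988.48 bits
50 Mbps = 50,000,000 bits/s
time = 7,625,747,988.48 / 50,000,000 = 153 s

153 seconds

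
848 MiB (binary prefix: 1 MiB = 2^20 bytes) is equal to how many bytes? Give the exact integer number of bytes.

848 × 1,048,576 = 889,192,448 bytes

889,192,448 bytes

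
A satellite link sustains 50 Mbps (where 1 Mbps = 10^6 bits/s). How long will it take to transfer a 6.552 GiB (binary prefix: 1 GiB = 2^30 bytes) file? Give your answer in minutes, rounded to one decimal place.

6.552 GiB = 7,035,156,430.848 bytes = 56,281,251,446.784 bits
50 Mbps = 50,000,000 bits/s
time = 56,281,251,446.784 / 50,000,000 = 1,125.63 s
1,125.63 s / 60 = 18.8 minutes

18.8 minutes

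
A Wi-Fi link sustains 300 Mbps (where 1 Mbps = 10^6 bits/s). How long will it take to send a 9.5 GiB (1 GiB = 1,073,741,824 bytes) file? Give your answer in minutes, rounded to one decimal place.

9.5 GiB = 10,200,547,328 bytes = 81,604,378,624 bits
300 Mbps = 300,000,000 bits/s
time = 81,604,378,624 / 300,000,000 = 272.01 s
272.01 s / 60 = 4.5 minutes

4.5 minutes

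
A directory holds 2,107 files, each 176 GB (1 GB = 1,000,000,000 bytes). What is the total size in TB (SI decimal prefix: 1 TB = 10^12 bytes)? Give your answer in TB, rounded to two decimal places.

370.83 TB

Total = 2,107 × 176 GB = 370,832 GB
= 370,832 × 1,000,000,000 bytes = 370,832,000,000,000 bytes
1 TB = 1,000,000,000,000 bytes
370,832,000,000,000 / 1,000,000,000,000 = 370.83 TB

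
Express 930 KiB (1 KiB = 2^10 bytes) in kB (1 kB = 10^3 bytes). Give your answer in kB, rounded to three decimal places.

952.320 kB

930 KiB = 930 × 2^10 bytes = 952,320 bytes
1 kB = 10^3 bytes = 1,000 bytes
952,320 / 1,000 = 952.320 kB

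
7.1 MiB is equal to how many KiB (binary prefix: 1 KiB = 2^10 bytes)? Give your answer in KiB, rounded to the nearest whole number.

7,270 KiB

7.1 MiB = 7.1 × 2^20 bytes = 7,444,889.6 bytes
1 KiB = 1,024 bytes
7,444,889.6 / 1,024 = 7,270 KiB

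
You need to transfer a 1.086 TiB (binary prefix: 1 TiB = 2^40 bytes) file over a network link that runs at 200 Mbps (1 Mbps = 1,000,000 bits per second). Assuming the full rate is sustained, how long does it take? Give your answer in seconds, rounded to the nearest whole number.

47,763 seconds

1.086 TiB = 1,194,069,627,764.736 bytes = 9,552,557,022,117.888 bits
200 Mbps = 200,000,000 bits/s
time = 9,552,557,022,117.888 / 200,000,000 = 47,763 s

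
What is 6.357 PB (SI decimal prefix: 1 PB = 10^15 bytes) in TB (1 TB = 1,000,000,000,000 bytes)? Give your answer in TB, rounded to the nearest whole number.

6.357 PB = 6.357 × 10^15 bytes = 6,357,000,000,000,000 bytes
1 TB = 1,000,000,000,000 bytes
6,357,000,000,000,000 / 1,000,000,000,000 = 6,357 TB

6,357 TB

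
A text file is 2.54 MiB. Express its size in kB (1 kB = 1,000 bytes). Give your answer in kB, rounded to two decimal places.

2.54 MiB × 1,048,576 bytes/MiB = 2,663,383.04 bytes
1 kB = 1,000 bytes
2,663,383.04 / 1,000 = 2,663.38 kB

2,663.38 kB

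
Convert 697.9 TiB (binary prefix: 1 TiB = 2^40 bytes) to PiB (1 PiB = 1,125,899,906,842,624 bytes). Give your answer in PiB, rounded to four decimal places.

697.9 TiB = 697.9 × 2^40 bytes = 767,349,165,024,870.4 bytes
1 PiB = 2^50 bytes = 1,125,899,906,842,624 bytes
767,349,165,024,870.4 / 1,125,899,906,842,624 = 0.6815 PiB

0.6815 PiB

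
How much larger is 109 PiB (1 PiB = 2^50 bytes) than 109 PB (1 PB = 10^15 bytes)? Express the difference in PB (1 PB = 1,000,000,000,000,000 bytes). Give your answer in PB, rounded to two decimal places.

13.72 PB

109 PiB = 109 × 1,125,899,906,842,624 = 122,723,089,845,846,016 bytes
109 PB = 109 × 1,000,000,000,000,000 = 109,000,000,000,000,000 bytes
difference = 13,723,089,845,846,016 bytes
13,723,089,845,846,016 / 1,000,000,000,000,000 = 13.72 PB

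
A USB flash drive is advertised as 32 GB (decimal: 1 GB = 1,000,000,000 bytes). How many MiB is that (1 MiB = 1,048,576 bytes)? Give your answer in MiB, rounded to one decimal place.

30,517.6 MiB

32 GB = 32 × 10^9 bytes = 32,000,000,000 bytes
1 MiB = 1,048,576 bytes
32,000,000,000 / 1,048,576 = 30,517.6 MiB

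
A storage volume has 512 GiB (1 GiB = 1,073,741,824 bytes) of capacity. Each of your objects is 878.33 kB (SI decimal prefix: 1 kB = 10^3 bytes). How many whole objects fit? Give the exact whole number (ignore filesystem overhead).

Capacity: 512 GiB = 549,755,813,888 bytes
Per item: 878.33 kB = 878,330 bytes
⌊549,755,813,888 / 878,330⌋ = 625,910

625,910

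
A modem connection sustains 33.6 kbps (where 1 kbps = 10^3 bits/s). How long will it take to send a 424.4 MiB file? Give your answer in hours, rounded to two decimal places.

424.4 MiB = 445,015,654.4 bytes = 3,560,125,235.2 bits
33.6 kbps = 33,600 bits/s
time = 3,560,125,235.2 / 33,600 = 105,956.1082 s
105,956.1082 s / 3600 = 29.43 hours

29.43 hours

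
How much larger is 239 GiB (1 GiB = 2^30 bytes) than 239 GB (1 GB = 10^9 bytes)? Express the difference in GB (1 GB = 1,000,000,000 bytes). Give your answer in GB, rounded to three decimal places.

239 GiB = 239 × 1,073,741,824 = 256,624,295,936 bytes
239 GB = 239 × 1,000,000,000 = 239,000,000,000 bytes
difference = 17,624,295,936 bytes
17,624,295,936 / 1,000,000,000 = 17.624 GB

17.624 GB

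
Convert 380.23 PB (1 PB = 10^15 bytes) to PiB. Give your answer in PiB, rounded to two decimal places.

380.23 PB = 380.23 × 10^15 bytes = 380,230,000,000,000,000 bytes
1 PiB = 2^50 bytes = 1,125,899,906,842,624 bytes
380,230,000,000,000,000 / 1,125,899,906,842,624 = 337.71 PiB

337.71 PiB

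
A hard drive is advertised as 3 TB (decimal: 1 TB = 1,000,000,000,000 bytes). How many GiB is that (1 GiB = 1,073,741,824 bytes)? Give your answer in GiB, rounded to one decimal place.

3 TB = 3 × 10^12 bytes = 3,000,000,000,000 bytes
1 GiB = 2^30 bytes = 1,073,741,824 bytes
3,000,000,000,000 / 1,073,741,824 = 2,794.0 GiB

2,794.0 GiB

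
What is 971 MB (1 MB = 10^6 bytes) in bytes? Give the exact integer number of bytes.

971,000,000 bytes

971 × 1,000,000 = 971,000,000 bytes  (1 MB = 10^6 bytes)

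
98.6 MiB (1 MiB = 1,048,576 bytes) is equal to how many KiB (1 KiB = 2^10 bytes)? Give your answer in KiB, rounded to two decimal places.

98.6 MiB × 1,048,576 bytes/MiB = 103,389,593.6 bytes
1 KiB = 1,024 bytes
103,389,593.6 / 1,024 = 100,966.40 KiB

100,966.40 KiB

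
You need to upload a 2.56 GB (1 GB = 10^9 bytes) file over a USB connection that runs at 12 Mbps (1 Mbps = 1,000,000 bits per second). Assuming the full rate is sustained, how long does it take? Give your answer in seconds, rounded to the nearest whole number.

1,707 seconds

2.56 GB = 2,560,000,000 bytes = 20,480,000,000 bits
12 Mbps = 12,000,000 bits/s
time = 20,480,000,000 / 12,000,000 = 1,707 s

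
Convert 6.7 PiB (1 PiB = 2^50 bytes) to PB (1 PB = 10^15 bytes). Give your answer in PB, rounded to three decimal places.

6.7 PiB × 1,125,899,906,842,624 bytes/PiB = 7,543,529,375,845,580.8 bytes
1 PB = 10^15 bytes = 1,000,000,000,000,000 bytes
7,543,529,375,845,580.8 / 1,000,000,000,000,000 = 7.544 PB

7.544 PB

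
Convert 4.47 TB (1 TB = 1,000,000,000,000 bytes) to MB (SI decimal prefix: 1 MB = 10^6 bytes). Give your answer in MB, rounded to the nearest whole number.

4,470,000 MB

4.47 TB × 1,000,000,000,000 bytes/TB = 4,470,000,000,000 bytes
1 MB = 1,000,000 bytes
4,470,000,000,000 / 1,000,000 = 4,470,000 MB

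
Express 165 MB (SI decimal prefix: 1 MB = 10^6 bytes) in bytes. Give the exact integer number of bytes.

165 × 1,000,000 = 165,000,000 bytes

165,000,000 bytes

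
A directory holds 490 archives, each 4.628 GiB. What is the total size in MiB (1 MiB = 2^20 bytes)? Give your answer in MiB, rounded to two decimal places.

2,322,145.28 MiB

Total = 490 × 4.628 GiB = 2267.72 GiB
= 2267.72 × 1,073,741,824 bytes = 2,434,945,809,121.28 bytes
1 MiB = 1,048,576 bytes
2,434,945,809,121.28 / 1,048,576 = 2,322,145.28 MiB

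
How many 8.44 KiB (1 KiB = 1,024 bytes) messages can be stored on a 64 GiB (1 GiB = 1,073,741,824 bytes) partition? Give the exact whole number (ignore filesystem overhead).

Capacity: 64 GiB = 68,719,476,736 bytes
Per item: 8.44 KiB = 8,642.56 bytes
⌊68,719,476,736 / 8,642.56⌋ = 7,951,287

7,951,287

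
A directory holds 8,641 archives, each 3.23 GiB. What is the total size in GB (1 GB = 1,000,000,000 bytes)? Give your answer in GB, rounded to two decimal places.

Total = 8,641 × 3.23 GiB = 27910.43 GiB
= 27910.43 × 1,073,741,824 bytes = 29,968,596,016,824.32 bytes
1 GB = 1,000,000,000 bytes
29,968,596,016,824.32 / 1,000,000,000 = 29,968.60 GB

29,968.60 GB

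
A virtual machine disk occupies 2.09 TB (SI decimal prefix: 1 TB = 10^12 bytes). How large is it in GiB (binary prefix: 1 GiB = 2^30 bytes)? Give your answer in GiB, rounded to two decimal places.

2.09 TB × 1,000,000,000,000 bytes/TB = 2,090,000,000,000 bytes
1 GiB = 1,073,741,824 bytes
2,090,000,000,000 / 1,073,741,824 = 1,946.46 GiB

1,946.46 GiB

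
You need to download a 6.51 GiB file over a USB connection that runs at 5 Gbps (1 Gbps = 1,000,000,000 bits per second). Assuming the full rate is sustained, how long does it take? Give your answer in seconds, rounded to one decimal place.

6.51 GiB = 6,990,059,274.24 bytes = 55,920,474,193.92 bits
5 Gbps = 5,000,000,000 bits/s
time = 55,920,474,193.92 / 5,000,000,000 = 11.2 s

11.2 seconds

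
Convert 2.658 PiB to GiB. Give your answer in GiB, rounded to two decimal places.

2,787,115.01 GiB

2.658 PiB = 2.658 × 2^50 bytes = 2,992,641,952,387,694.592 bytes
1 GiB = 2^30 bytes = 1,073,741,824 bytes
2,992,641,952,387,694.592 / 1,073,741,824 = 2,787,115.01 GiB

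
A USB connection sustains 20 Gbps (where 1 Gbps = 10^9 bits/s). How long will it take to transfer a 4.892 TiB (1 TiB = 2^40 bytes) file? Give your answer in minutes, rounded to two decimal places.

35.86 minutes

4.892 TiB = 5,378,810,883,080.192 bytes = 43,030,487,064,641.536 bits
20 Gbps = 20,000,000,000 bits/s
time = 43,030,487,064,641.536 / 20,000,000,000 = 2,151.524 s
2,151.524 s / 60 = 35.86 minutes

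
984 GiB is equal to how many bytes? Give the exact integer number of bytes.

1,056,561,954,816 bytes

984 × 1,073,741,824 = 1,056,561,954,816 bytes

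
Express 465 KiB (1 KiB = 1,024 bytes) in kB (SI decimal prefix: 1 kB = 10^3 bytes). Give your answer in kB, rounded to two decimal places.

476.16 kB

465 KiB × 1,024 bytes/KiB = 476,160 bytes
1 kB = 1,000 bytes
476,160 / 1,000 = 476.16 kB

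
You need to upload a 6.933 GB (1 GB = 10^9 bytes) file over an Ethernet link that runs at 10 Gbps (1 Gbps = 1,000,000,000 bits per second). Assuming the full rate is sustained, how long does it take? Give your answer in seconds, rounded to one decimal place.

5.5 seconds

6.933 GB = 6,933,000,000 bytes = 55,464,000,000 bits
10 Gbps = 10,000,000,000 bits/s
time = 55,464,000,000 / 10,000,000,000 = 5.5 s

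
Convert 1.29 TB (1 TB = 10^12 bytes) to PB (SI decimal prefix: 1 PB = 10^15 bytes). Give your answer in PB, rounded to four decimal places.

0.0013 PB

1.29 TB × 1,000,000,000,000 bytes/TB = 1,290,000,000,000 bytes
1 PB = 1,000,000,000,000,000 bytes
1,290,000,000,000 / 1,000,000,000,000,000 = 0.0013 PB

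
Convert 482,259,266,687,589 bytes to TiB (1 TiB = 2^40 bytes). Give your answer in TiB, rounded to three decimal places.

482,259,266,687,589 bytes given.
1 TiB = 1,099,511,627,776 bytes
482,259,266,687,589 / 1,099,511,627,776 = 438.612 TiB

438.612 TiB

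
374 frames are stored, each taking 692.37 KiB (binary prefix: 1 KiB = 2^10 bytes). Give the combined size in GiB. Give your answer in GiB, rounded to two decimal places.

Total = 374 × 692.37 KiB = 258946.38 KiB
= 258946.38 × 1,024 bytes = 265,161,093.12 bytes
1 GiB = 1,073,741,824 bytes
265,161,093.12 / 1,073,741,824 = 0.25 GiB

0.25 GiB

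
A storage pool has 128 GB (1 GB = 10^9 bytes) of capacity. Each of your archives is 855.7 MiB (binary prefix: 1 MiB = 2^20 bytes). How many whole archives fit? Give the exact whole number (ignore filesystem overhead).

Capacity: 128 GB = 128,000,000,000 bytes
Per item: 855.7 MiB = 897,266,483.2 bytes
⌊128,000,000,000 / 897,266,483.2⌋ = 142

142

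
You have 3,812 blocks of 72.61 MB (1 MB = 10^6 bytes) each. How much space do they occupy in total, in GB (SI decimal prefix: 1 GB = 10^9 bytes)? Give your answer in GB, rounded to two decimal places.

276.79 GB

Total = 3,812 × 72.61 MB = 276789.32 MB
= 276789.32 × 1,000,000 bytes = 276,789,320,000 bytes
1 GB = 1,000,000,000 bytes
276,789,320,000 / 1,000,000,000 = 276.79 GB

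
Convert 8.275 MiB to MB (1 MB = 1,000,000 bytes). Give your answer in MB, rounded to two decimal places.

8.275 MiB × 1,048,576 bytes/MiB = 8,676,966.4 bytes
1 MB = 10^6 bytes = 1,000,000 bytes
8,676,966.4 / 1,000,000 = 8.68 MB

8.68 MB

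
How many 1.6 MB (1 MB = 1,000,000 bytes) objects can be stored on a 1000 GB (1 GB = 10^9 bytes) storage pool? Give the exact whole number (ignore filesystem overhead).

Capacity: 1000 GB = 1,000,000,000,000 bytes
Per item: 1.6 MB = 1,600,000 bytes
⌊1,000,000,000,000 / 1,600,000⌋ = 625,000

625,000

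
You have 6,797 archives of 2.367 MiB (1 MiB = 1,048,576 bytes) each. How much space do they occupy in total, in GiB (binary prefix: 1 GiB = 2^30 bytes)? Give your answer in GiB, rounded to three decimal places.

Total = 6,797 × 2.367 MiB = 16088.499 MiB
= 16088.499 × 1,048,576 bytes = 16,870,013,927.424 bytes
1 GiB = 1,073,741,824 bytes
16,870,013,927.424 / 1,073,741,824 = 15.711 GiB

15.711 GiB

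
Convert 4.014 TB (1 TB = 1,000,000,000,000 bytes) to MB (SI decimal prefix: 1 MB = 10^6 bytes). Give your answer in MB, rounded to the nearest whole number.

4.014 TB = 4.014 × 10^12 bytes = 4,014,000,000,000 bytes
1 MB = 10^6 bytes = 1,000,000 bytes
4,014,000,000,000 / 1,000,000 = 4,014,000 MB

4,014,000 MB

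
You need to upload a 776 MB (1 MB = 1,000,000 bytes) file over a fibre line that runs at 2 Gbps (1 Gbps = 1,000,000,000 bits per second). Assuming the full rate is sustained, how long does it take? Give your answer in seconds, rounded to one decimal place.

3.1 seconds

776 MB = 776,000,000 bytes = 6,208,000,000 bits
2 Gbps = 2,000,000,000 bits/s
time = 6,208,000,000 / 2,000,000,000 = 3.1 s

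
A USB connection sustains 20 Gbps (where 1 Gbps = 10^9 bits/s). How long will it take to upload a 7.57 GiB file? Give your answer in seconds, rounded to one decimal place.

7.57 GiB = 8,128,225,607.68 bytes = 65,025,804,861.44 bits
20 Gbps = 20,000,000,000 bits/s
time = 65,025,804,861.44 / 20,000,000,000 = 3.3 s

3.3 seconds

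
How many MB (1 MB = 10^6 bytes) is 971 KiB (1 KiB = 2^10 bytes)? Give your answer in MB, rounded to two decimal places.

971 KiB = 971 × 2^10 bytes = 994,304 bytes
1 MB = 1,000,000 bytes
994,304 / 1,000,000 = 0.99 MB

0.99 MB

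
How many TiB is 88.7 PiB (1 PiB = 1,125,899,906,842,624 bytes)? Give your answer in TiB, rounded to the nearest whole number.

88.7 PiB = 88.7 × 2^50 bytes = 99,867,321,736,940,748.8 bytes
1 TiB = 2^40 bytes = 1,099,511,627,776 bytes
99,867,321,736,940,748.8 / 1,099,511,627,776 = 90,829 TiB

90,829 TiB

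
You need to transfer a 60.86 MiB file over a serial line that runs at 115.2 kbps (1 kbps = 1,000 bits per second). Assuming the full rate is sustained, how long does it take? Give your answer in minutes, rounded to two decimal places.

73.86 minutes

60.86 MiB = 63,816,335.36 bytes = 510,530,682.88 bits
115.2 kbps = 115,200 bits/s
time = 510,530,682.88 / 115,200 = 4,431.690 s
4,431.690 s / 60 = 73.86 minutes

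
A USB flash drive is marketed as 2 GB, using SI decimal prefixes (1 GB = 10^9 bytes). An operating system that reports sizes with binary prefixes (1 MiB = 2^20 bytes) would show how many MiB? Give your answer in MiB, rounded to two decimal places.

2 GB = 2 × 10^9 bytes = 2,000,000,000 bytes
1 MiB = 2^20 bytes = 1,048,576 bytes
2,000,000,000 / 1,048,576 = 1,907.35 MiB

1,907.35 MiB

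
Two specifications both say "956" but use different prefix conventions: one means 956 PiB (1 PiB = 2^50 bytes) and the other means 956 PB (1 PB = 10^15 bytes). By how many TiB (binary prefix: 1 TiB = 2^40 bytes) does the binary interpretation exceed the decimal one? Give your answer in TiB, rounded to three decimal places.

956 PiB = 956 × 1,125,899,906,842,624 = 1,076,360,310,941,548,544 bytes
956 PB = 956 × 1,000,000,000,000,000 = 956,000,000,000,000,000 bytes
difference = 120,360,310,941,548,544 bytes
120,360,310,941,548,544 / 1,099,511,627,776 = 109,467.065 TiB

109,467.065 TiB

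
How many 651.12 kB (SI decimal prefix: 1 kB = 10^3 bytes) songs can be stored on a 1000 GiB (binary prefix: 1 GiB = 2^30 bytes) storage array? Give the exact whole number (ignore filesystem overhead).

Capacity: 1000 GiB = 1,073,741,824,000 bytes
Per item: 651.12 kB = 651,120 bytes
⌊1,073,741,824,000 / 651,120⌋ = 1,649,069

1,649,069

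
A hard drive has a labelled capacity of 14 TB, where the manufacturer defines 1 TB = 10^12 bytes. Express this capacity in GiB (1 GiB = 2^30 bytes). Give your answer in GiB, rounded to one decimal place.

14 TB = 14 × 10^12 bytes = 14,000,000,000,000 bytes
1 GiB = 2^30 bytes = 1,073,741,824 bytes
14,000,000,000,000 / 1,073,741,824 = 13,038.5 GiB

13,038.5 GiB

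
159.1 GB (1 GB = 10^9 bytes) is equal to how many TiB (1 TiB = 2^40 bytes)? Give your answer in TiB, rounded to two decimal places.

159.1 GB = 159.1 × 10^9 bytes = 159,100,000,000 bytes
1 TiB = 1,099,511,627,776 bytes
159,100,000,000 / 1,099,511,627,776 = 0.14 TiB

0.14 TiB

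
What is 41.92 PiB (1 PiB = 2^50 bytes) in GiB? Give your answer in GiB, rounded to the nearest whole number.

41.92 PiB = 41.92 × 2^50 bytes = 47,197,724,094,842,798.08 bytes
1 GiB = 1,073,741,824 bytes
47,197,724,094,842,798.08 / 1,073,741,824 = 43,956,306 GiB

43,956,306 GiB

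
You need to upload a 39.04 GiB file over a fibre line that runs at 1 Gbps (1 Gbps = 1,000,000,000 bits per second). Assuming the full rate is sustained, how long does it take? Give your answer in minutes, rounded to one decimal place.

5.6 minutes

39.04 GiB = 41,918,880,808.96 bytes = 335,351,046,471.68 bits
1 Gbps = 1,000,000,000 bits/s
time = 335,351,046,471.68 / 1,000,000,000 = 335.35 s
335.35 s / 60 = 5.6 minutes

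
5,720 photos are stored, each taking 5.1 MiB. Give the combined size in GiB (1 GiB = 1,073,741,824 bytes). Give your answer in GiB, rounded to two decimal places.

Total = 5,720 × 5.1 MiB = 29,172 MiB
= 29,172 × 1,048,576 bytes = 30,589,059,072 bytes
1 GiB = 1,073,741,824 bytes
30,589,059,072 / 1,073,741,824 = 28.49 GiB

28.49 GiB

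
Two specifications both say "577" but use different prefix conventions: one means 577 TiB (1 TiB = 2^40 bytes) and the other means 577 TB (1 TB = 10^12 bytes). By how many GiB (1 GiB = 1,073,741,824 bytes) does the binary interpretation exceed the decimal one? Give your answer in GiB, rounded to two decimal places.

53,474.87 GiB

577 TiB = 577 × 1,099,511,627,776 = 634,418,209,226,752 bytes
577 TB = 577 × 1,000,000,000,000 = 577,000,000,000,000 bytes
difference = 57,418,209,226,752 bytes
57,418,209,226,752 / 1,073,741,824 = 53,474.87 GiB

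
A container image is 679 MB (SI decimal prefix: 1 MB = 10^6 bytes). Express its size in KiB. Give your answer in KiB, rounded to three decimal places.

663,085.938 KiB

679 MB = 679 × 10^6 bytes = 679,000,000 bytes
1 KiB = 2^10 bytes = 1,024 bytes
679,000,000 / 1,024 = 663,085.938 KiB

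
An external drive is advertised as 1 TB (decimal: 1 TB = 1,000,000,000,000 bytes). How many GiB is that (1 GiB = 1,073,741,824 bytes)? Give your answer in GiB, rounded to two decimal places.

1 TB = 1 × 10^12 bytes = 1,000,000,000,000 bytes
1 GiB = 1,073,741,824 bytes
1,000,000,000,000 / 1,073,741,824 = 931.32 GiB

931.32 GiB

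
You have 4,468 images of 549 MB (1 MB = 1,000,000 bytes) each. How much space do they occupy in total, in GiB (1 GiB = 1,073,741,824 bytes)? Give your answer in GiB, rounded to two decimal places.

2,284.47 GiB

Total = 4,468 × 549 MB = 2,452,932 MB
= 2,452,932 × 1,000,000 bytes = 2,452,932,000,000 bytes
1 GiB = 1,073,741,824 bytes
2,452,932,000,000 / 1,073,741,824 = 2,284.47 GiB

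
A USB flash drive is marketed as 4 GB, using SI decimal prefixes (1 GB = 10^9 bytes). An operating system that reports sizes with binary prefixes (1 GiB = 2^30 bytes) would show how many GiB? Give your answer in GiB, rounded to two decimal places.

4 GB = 4 × 10^9 bytes = 4,000,000,000 bytes
1 GiB = 1,073,741,824 bytes
4,000,000,000 / 1,073,741,824 = 3.73 GiB

3.73 GiB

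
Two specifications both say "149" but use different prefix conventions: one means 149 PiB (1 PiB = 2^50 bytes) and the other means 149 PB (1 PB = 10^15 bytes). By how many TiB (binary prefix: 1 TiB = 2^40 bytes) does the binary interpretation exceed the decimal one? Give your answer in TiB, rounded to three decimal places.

149 PiB = 149 × 1,125,899,906,842,624 = 167,759,086,119,550,976 bytes
149 PB = 149 × 1,000,000,000,000,000 = 149,000,000,000,000,000 bytes
difference = 18,759,086,119,550,976 bytes
18,759,086,119,550,976 / 1,099,511,627,776 = 17,061.289 TiB

17,061.289 TiB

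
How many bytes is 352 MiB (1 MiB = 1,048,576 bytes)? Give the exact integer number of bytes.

369,098,752 bytes

352 × 1,048,576 = 369,098,752 bytes  (1 MiB = 2^20 bytes)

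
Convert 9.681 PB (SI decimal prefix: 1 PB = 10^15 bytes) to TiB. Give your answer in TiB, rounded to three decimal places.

9.681 PB = 9.681 × 10^15 bytes = 9,681,000,000,000,000 bytes
1 TiB = 2^40 bytes = 1,099,511,627,776 bytes
9,681,000,000,000,000 / 1,099,511,627,776 = 8,804.818 TiB

8,804.818 TiB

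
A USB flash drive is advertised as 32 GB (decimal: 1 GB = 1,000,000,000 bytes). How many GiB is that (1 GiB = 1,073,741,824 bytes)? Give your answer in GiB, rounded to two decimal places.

32 GB × 1,000,000,000 bytes/GB = 32,000,000,000 bytes
1 GiB = 2^30 bytes = 1,073,741,824 bytes
32,000,000,000 / 1,073,741,824 = 29.80 GiB

29.80 GiB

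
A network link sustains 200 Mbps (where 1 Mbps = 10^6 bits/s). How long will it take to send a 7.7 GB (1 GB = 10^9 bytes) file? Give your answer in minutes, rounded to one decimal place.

5.1 minutes

7.7 GB = 7,700,000,000 bytes = 61,600,000,000 bits
200 Mbps = 200,000,000 bits/s
time = 61,600,000,000 / 200,000,000 = 308.00 s
308.00 s / 60 = 5.1 minutes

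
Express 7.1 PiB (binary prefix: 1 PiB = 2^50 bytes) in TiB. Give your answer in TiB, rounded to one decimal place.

7,270.4 TiB

7.1 PiB = 7.1 × 2^50 bytes = 7,993,889,338,582,630.4 bytes
1 TiB = 1,099,511,627,776 bytes
7,993,889,338,582,630.4 / 1,099,511,627,776 = 7,270.4 TiB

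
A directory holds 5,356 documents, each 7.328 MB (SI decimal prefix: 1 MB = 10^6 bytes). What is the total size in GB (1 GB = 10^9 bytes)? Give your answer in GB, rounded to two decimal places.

Total = 5,356 × 7.328 MB = 39248.768 MB
= 39248.768 × 1,000,000 bytes = 39,248,768,000 bytes
1 GB = 1,000,000,000 bytes
39,248,768,000 / 1,000,000,000 = 39.25 GB

39.25 GB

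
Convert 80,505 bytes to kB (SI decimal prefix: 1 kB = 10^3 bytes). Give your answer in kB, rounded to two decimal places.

80.51 kB

80,505 bytes given.
1 kB = 1,000 bytes
80,505 / 1,000 = 80.51 kB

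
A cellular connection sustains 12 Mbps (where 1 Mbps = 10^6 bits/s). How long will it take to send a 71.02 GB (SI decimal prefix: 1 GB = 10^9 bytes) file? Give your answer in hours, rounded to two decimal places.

13.15 hours

71.02 GB = 71,020,000,000 bytes = 568,160,000,000 bits
12 Mbps = 12,000,000 bits/s
time = 568,160,000,000 / 12,000,000 = 47,346.6667 s
47,346.6667 s / 3600 = 13.15 hours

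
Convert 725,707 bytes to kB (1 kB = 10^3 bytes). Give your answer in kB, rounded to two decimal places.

725.71 kB

725,707 bytes given.
1 kB = 10^3 bytes = 1,000 bytes
725,707 / 1,000 = 725.71 kB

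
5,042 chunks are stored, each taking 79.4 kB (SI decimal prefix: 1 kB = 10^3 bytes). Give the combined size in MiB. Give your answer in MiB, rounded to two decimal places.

381.79 MiB

Total = 5,042 × 79.4 kB = 400334.8 kB
= 400334.8 × 1,000 bytes = 400,334,800 bytes
1 MiB = 1,048,576 bytes
400,334,800 / 1,048,576 = 381.79 MiB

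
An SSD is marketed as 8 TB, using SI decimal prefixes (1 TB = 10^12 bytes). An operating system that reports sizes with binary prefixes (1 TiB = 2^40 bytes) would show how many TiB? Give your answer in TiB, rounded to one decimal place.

7.3 TiB

8 TB = 8 × 10^12 bytes = 8,000,000,000,000 bytes
1 TiB = 2^40 bytes = 1,099,511,627,776 bytes
8,000,000,000,000 / 1,099,511,627,776 = 7.3 TiB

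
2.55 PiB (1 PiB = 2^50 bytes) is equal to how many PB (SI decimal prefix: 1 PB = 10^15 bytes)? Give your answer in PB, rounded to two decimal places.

2.55 PiB × 1,125,899,906,842,624 bytes/PiB = 2,871,044,762,448,691.2 bytes
1 PB = 1,000,000,000,000,000 bytes
2,871,044,762,448,691.2 / 1,000,000,000,000,000 = 2.87 PB

2.87 PB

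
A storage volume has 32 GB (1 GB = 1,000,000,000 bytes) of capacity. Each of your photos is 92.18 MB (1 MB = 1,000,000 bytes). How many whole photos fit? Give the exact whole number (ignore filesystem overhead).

347

Capacity: 32 GB = 32,000,000,000 bytes
Per item: 92.18 MB = 92,180,000 bytes
⌊32,000,000,000 / 92,180,000⌋ = 347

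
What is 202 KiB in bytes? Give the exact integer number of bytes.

206,848 bytes

202 × 1,024 = 206,848 bytes  (1 KiB = 2^10 bytes)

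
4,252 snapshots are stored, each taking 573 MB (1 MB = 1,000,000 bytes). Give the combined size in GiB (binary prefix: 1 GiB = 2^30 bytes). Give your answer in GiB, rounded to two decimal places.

2,269.07 GiB

Total = 4,252 × 573 MB = 2,436,396 MB
= 2,436,396 × 1,000,000 bytes = 2,436,396,000,000 bytes
1 GiB = 1,073,741,824 bytes
2,436,396,000,000 / 1,073,741,824 = 2,269.07 GiB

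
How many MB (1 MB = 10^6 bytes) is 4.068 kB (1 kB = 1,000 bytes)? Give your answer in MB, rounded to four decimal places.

0.0041 MB

4.068 kB = 4.068 × 10^3 bytes = 4,068 bytes
1 MB = 1,000,000 bytes
4,068 / 1,000,000 = 0.0041 MB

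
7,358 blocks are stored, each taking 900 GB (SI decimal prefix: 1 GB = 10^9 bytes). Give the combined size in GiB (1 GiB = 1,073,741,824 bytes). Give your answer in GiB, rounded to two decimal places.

6,167,404.35 GiB

Total = 7,358 × 900 GB = 6,622,200 GB
= 6,622,200 × 1,000,000,000 bytes = 6,622,200,000,000,000 bytes
1 GiB = 1,073,741,824 bytes
6,622,200,000,000,000 / 1,073,741,824 = 6,167,404.35 GiB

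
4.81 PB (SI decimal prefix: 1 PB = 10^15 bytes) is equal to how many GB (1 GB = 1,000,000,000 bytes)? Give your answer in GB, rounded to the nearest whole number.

4,810,000 GB

4.81 PB = 4.81 × 10^15 bytes = 4,810,000,000,000,000 bytes
1 GB = 1,000,000,000 bytes
4,810,000,000,000,000 / 1,000,000,000 = 4,810,000 GB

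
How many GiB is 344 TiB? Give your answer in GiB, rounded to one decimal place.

352,256.0 GiB

344 TiB × 1,099,511,627,776 bytes/TiB = 378,231,999,954,944 bytes
1 GiB = 1,073,741,824 bytes
378,231,999,954,944 / 1,073,741,824 = 352,256.0 GiB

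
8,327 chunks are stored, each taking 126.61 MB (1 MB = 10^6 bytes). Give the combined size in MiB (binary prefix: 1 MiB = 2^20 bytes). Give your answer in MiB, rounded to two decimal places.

1,005,441.16 MiB

Total = 8,327 × 126.61 MB = 1054281.47 MB
= 1054281.47 × 1,000,000 bytes = 1,054,281,470,000 bytes
1 MiB = 1,048,576 bytes
1,054,281,470,000 / 1,048,576 = 1,005,441.16 MiB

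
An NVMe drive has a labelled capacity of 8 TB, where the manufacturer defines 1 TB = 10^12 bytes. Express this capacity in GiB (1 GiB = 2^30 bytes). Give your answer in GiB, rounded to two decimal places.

7,450.58 GiB

8 TB × 1,000,000,000,000 bytes/TB = 8,000,000,000,000 bytes
1 GiB = 1,073,741,824 bytes
8,000,000,000,000 / 1,073,741,824 = 7,450.58 GiB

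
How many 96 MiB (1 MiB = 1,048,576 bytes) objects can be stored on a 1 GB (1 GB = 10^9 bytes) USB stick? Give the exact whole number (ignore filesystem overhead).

9

Capacity: 1 GB = 1,000,000,000 bytes
Per item: 96 MiB = 100,663,296 bytes
⌊1,000,000,000 / 100,663,296⌋ = 9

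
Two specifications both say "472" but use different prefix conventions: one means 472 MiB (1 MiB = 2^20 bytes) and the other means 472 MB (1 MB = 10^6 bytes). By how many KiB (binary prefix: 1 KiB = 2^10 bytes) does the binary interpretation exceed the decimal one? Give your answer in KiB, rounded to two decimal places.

22,390.50 KiB

472 MiB = 472 × 1,048,576 = 494,927,872 bytes
472 MB = 472 × 1,000,000 = 472,000,000 bytes
difference = 22,927,872 bytes
22,927,872 / 1,024 = 22,390.50 KiB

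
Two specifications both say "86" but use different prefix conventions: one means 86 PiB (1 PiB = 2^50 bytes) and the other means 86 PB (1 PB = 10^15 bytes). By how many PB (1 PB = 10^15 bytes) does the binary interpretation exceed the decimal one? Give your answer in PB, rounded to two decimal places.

86 PiB = 86 × 1,125,899,906,842,624 = 96,827,391,988,465,664 bytes
86 PB = 86 × 1,000,000,000,000,000 = 86,000,000,000,000,000 bytes
difference = 10,827,391,988,465,664 bytes
10,827,391,988,465,664 / 1,000,000,000,000,000 = 10.83 PB

10.83 PB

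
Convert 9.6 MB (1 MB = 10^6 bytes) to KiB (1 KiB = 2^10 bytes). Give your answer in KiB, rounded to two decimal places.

9,375.00 KiB

9.6 MB = 9.6 × 10^6 bytes = 9,600,000 bytes
1 KiB = 1,024 bytes
9,600,000 / 1,024 = 9,375.00 KiB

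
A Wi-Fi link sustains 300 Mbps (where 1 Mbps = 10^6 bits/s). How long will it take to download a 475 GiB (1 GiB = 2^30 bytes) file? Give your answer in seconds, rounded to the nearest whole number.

13,601 seconds

475 GiB = 510,027,366,400 bytes = 4,080,218,931,200 bits
300 Mbps = 300,000,000 bits/s
time = 4,080,218,931,200 / 300,000,000 = 13,601 s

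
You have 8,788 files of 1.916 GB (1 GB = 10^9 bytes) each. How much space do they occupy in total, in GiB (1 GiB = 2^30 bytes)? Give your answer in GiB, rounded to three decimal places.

15,681.431 GiB

Total = 8,788 × 1.916 GB = 16837.808 GB
= 16837.808 × 1,000,000,000 bytes = 16,837,808,000,000 bytes
1 GiB = 1,073,741,824 bytes
16,837,808,000,000 / 1,073,741,824 = 15,681.431 GiB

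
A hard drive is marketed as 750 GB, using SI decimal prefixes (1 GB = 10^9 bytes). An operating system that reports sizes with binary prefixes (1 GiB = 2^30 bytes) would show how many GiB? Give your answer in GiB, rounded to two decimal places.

750 GB = 750 × 10^9 bytes = 750,000,000,000 bytes
1 GiB = 1,073,741,824 bytes
750,000,000,000 / 1,073,741,824 = 698.49 GiB

698.49 GiB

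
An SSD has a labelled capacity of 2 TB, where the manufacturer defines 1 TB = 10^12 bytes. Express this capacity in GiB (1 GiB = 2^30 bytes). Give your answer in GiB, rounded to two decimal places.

1,862.65 GiB

2 TB = 2 × 10^12 bytes = 2,000,000,000,000 bytes
1 GiB = 2^30 bytes = 1,073,741,824 bytes
2,000,000,000,000 / 1,073,741,824 = 1,862.65 GiB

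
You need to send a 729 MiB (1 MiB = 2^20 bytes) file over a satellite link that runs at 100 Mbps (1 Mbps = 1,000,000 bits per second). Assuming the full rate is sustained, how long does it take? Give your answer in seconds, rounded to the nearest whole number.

729 MiB = 764,411,904 bytes = 6,115,295,232 bits
100 Mbps = 100,000,000 bits/s
time = 6,115,295,232 / 100,000,000 = 61 s

61 seconds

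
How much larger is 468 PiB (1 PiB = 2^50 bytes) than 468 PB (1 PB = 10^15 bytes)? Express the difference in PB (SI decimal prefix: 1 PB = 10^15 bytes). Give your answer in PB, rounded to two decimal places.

468 PiB = 468 × 1,125,899,906,842,624 = 526,921,156,402,348,032 bytes
468 PB = 468 × 1,000,000,000,000,000 = 468,000,000,000,000,000 bytes
difference = 58,921,156,402,348,032 bytes
58,921,156,402,348,032 / 1,000,000,000,000,000 = 58.92 PB

58.92 PB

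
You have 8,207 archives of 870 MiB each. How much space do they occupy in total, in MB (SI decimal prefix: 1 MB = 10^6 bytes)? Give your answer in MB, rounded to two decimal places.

Total = 8,207 × 870 MiB = 7,140,090 MiB
= 7,140,090 × 1,048,576 bytes = 7,486,927,011,840 bytes
1 MB = 1,000,000 bytes
7,486,927,011,840 / 1,000,000 = 7,486,927.01 MB

7,486,927.01 MB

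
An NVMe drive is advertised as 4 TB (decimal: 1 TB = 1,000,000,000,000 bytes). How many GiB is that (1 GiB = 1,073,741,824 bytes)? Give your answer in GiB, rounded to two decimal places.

4 TB = 4 × 10^12 bytes = 4,000,000,000,000 bytes
1 GiB = 1,073,741,824 bytes
4,000,000,000,000 / 1,073,741,824 = 3,725.29 GiB

3,725.29 GiB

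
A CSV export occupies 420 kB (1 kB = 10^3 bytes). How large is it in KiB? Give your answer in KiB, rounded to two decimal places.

410.16 KiB

420 kB × 1,000 bytes/kB = 420,000 bytes
1 KiB = 2^10 bytes = 1,024 bytes
420,000 / 1,024 = 410.16 KiB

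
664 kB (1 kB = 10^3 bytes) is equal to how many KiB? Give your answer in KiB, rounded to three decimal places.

664 kB × 1,000 bytes/kB = 664,000 bytes
1 KiB = 1,024 bytes
664,000 / 1,024 = 648.438 KiB

648.438 KiB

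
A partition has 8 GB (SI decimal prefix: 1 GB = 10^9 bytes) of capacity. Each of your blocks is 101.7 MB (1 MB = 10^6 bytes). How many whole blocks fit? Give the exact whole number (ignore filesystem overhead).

78

Capacity: 8 GB = 8,000,000,000 bytes
Per item: 101.7 MB = 101,700,000 bytes
⌊8,000,000,000 / 101,700,000⌋ = 78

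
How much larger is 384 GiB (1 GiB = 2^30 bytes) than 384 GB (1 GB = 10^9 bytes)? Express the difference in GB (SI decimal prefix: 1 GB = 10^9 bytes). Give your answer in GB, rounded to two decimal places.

384 GiB = 384 × 1,073,741,824 = 412,316,860,416 bytes
384 GB = 384 × 1,000,000,000 = 384,000,000,000 bytes
difference = 28,316,860,416 bytes
28,316,860,416 / 1,000,000,000 = 28.32 GB

28.32 GB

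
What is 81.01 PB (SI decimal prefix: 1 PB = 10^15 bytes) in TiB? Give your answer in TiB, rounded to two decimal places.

81.01 PB = 81.01 × 10^15 bytes = 81,010,000,000,000,000 bytes
1 TiB = 2^40 bytes = 1,099,511,627,776 bytes
81,010,000,000,000,000 / 1,099,511,627,776 = 73,678.17 TiB

73,678.17 TiB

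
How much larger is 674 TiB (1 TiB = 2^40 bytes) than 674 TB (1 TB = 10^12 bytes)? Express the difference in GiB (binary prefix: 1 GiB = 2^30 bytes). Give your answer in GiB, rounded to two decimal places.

62,464.58 GiB

674 TiB = 674 × 1,099,511,627,776 = 741,070,837,121,024 bytes
674 TB = 674 × 1,000,000,000,000 = 674,000,000,000,000 bytes
difference = 67,070,837,121,024 bytes
67,070,837,121,024 / 1,073,741,824 = 62,464.58 GiB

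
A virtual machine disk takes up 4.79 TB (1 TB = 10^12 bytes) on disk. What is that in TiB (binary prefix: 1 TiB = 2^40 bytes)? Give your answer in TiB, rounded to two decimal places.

4.79 TB = 4.79 × 10^12 bytes = 4,790,000,000,000 bytes
1 TiB = 1,099,511,627,776 bytes
4,790,000,000,000 / 1,099,511,627,776 = 4.36 TiB

4.36 TiB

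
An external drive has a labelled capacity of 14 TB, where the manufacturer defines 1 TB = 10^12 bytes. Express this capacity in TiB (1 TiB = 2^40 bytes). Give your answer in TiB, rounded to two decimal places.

14 TB = 14 × 10^12 bytes = 14,000,000,000,000 bytes
1 TiB = 2^40 bytes = 1,099,511,627,776 bytes
14,000,000,000,000 / 1,099,511,627,776 = 12.73 TiB

12.73 TiB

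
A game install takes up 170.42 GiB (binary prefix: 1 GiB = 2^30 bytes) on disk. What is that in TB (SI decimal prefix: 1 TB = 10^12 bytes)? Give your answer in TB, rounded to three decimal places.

0.183 TB

170.42 GiB × 1,073,741,824 bytes/GiB = 182,987,081,646.08 bytes
1 TB = 1,000,000,000,000 bytes
182,987,081,646.08 / 1,000,000,000,000 = 0.183 TB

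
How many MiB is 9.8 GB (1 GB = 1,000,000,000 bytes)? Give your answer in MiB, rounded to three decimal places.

9.8 GB = 9.8 × 10^9 bytes = 9,800,000,000 bytes
1 MiB = 1,048,576 bytes
9,800,000,000 / 1,048,576 = 9,346.008 MiB

9,346.008 MiB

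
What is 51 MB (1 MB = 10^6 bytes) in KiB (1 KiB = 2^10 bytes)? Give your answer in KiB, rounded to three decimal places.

49,804.688 KiB

51 MB = 51 × 10^6 bytes = 51,000,000 bytes
1 KiB = 2^10 bytes = 1,024 bytes
51,000,000 / 1,024 = 49,804.688 KiB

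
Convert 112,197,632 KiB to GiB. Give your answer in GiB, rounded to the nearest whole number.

112,197,632 KiB = 112,197,632 × 2^10 bytes = 114,890,375,168 bytes
1 GiB = 2^30 bytes = 1,073,741,824 bytes
114,890,375,168 / 1,073,741,824 = 107 GiB

107 GiB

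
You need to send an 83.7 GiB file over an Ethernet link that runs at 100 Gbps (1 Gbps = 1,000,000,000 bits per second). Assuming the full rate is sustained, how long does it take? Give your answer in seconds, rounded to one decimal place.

83.7 GiB = 89,872,190,668.8 bytes = 718,977,525,350.4 bits
100 Gbps = 100,000,000,000 bits/s
time = 718,977,525,350.4 / 100,000,000,000 = 7.2 s

7.2 seconds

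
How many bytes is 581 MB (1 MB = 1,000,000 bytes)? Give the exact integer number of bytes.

581 × 1,000,000 = 581,000,000 bytes  (1 MB = 10^6 bytes)

581,000,000 bytes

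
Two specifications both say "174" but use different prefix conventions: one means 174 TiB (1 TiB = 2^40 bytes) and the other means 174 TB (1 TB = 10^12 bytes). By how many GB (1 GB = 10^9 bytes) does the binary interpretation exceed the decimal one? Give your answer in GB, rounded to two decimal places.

17,315.02 GB

174 TiB = 174 × 1,099,511,627,776 = 191,315,023,233,024 bytes
174 TB = 174 × 1,000,000,000,000 = 174,000,000,000,000 bytes
difference = 17,315,023,233,024 bytes
17,315,023,233,024 / 1,000,000,000 = 17,315.02 GB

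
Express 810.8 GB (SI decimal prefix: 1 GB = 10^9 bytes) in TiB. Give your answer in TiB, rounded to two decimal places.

810.8 GB × 1,000,000,000 bytes/GB = 810,800,000,000 bytes
1 TiB = 2^40 bytes = 1,099,511,627,776 bytes
810,800,000,000 / 1,099,511,627,776 = 0.74 TiB

0.74 TiB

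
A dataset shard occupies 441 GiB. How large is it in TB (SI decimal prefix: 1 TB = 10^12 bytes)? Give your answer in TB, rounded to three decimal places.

0.474 TB

441 GiB = 441 × 2^30 bytes = 473,520,144,384 bytes
1 TB = 1,000,000,000,000 bytes
473,520,144,384 / 1,000,000,000,000 = 0.474 TB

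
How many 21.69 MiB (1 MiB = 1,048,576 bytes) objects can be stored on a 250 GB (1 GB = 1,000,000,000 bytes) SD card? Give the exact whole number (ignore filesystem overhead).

Capacity: 250 GB = 250,000,000,000 bytes
Per item: 21.69 MiB = 22,743,613.44 bytes
⌊250,000,000,000 / 22,743,613.44⌋ = 10,992

10,992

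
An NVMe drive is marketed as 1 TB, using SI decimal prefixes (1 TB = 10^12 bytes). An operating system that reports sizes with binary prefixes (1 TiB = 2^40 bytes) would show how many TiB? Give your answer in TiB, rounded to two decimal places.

0.91 TiB

1 TB × 1,000,000,000,000 bytes/TB = 1,000,000,000,000 bytes
1 TiB = 1,099,511,627,776 bytes
1,000,000,000,000 / 1,099,511,627,776 = 0.91 TiB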